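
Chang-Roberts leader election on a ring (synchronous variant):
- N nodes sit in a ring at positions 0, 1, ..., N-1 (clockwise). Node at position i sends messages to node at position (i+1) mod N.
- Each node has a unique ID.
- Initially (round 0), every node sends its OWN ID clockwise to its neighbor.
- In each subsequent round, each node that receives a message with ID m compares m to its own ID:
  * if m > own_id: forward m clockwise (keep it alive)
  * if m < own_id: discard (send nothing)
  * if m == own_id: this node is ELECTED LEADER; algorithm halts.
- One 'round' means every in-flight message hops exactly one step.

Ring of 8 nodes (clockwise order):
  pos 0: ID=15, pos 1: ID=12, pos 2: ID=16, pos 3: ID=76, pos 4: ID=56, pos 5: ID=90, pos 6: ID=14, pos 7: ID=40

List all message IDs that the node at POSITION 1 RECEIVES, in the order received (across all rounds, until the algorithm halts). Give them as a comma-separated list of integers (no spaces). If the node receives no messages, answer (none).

Round 1: pos1(id12) recv 15: fwd; pos2(id16) recv 12: drop; pos3(id76) recv 16: drop; pos4(id56) recv 76: fwd; pos5(id90) recv 56: drop; pos6(id14) recv 90: fwd; pos7(id40) recv 14: drop; pos0(id15) recv 40: fwd
Round 2: pos2(id16) recv 15: drop; pos5(id90) recv 76: drop; pos7(id40) recv 90: fwd; pos1(id12) recv 40: fwd
Round 3: pos0(id15) recv 90: fwd; pos2(id16) recv 40: fwd
Round 4: pos1(id12) recv 90: fwd; pos3(id76) recv 40: drop
Round 5: pos2(id16) recv 90: fwd
Round 6: pos3(id76) recv 90: fwd
Round 7: pos4(id56) recv 90: fwd
Round 8: pos5(id90) recv 90: ELECTED

Answer: 15,40,90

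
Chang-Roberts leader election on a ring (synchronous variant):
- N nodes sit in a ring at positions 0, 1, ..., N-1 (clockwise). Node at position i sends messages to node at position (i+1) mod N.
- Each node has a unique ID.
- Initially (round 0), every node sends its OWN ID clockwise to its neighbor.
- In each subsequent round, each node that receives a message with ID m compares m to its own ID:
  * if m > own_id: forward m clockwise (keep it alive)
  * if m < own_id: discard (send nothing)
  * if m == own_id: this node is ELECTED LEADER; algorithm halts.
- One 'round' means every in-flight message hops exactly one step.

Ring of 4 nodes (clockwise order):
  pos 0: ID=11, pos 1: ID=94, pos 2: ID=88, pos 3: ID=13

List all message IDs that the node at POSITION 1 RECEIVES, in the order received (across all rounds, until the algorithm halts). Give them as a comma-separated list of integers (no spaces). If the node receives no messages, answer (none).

Answer: 11,13,88,94

Derivation:
Round 1: pos1(id94) recv 11: drop; pos2(id88) recv 94: fwd; pos3(id13) recv 88: fwd; pos0(id11) recv 13: fwd
Round 2: pos3(id13) recv 94: fwd; pos0(id11) recv 88: fwd; pos1(id94) recv 13: drop
Round 3: pos0(id11) recv 94: fwd; pos1(id94) recv 88: drop
Round 4: pos1(id94) recv 94: ELECTED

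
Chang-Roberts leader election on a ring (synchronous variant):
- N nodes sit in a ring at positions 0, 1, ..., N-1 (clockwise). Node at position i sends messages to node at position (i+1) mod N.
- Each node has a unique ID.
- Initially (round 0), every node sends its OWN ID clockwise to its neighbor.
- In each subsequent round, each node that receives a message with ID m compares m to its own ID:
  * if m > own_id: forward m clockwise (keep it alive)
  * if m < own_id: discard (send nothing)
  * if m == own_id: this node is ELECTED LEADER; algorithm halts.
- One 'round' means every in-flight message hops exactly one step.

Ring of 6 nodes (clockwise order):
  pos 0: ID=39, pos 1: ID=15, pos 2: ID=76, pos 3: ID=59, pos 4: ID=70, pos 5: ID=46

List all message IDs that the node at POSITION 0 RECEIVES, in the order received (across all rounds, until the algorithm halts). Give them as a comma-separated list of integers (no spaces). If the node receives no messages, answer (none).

Round 1: pos1(id15) recv 39: fwd; pos2(id76) recv 15: drop; pos3(id59) recv 76: fwd; pos4(id70) recv 59: drop; pos5(id46) recv 70: fwd; pos0(id39) recv 46: fwd
Round 2: pos2(id76) recv 39: drop; pos4(id70) recv 76: fwd; pos0(id39) recv 70: fwd; pos1(id15) recv 46: fwd
Round 3: pos5(id46) recv 76: fwd; pos1(id15) recv 70: fwd; pos2(id76) recv 46: drop
Round 4: pos0(id39) recv 76: fwd; pos2(id76) recv 70: drop
Round 5: pos1(id15) recv 76: fwd
Round 6: pos2(id76) recv 76: ELECTED

Answer: 46,70,76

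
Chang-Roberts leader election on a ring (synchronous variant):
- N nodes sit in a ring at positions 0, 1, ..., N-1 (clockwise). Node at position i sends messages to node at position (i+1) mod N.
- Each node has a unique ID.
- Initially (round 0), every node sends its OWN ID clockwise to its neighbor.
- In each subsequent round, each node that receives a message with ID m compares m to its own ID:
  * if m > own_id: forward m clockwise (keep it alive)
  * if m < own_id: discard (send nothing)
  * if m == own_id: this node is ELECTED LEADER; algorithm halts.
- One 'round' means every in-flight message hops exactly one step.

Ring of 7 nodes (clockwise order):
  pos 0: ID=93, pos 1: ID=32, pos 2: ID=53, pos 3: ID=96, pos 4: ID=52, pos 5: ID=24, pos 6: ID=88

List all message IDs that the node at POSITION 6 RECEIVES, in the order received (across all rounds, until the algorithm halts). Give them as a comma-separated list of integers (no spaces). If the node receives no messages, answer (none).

Answer: 24,52,96

Derivation:
Round 1: pos1(id32) recv 93: fwd; pos2(id53) recv 32: drop; pos3(id96) recv 53: drop; pos4(id52) recv 96: fwd; pos5(id24) recv 52: fwd; pos6(id88) recv 24: drop; pos0(id93) recv 88: drop
Round 2: pos2(id53) recv 93: fwd; pos5(id24) recv 96: fwd; pos6(id88) recv 52: drop
Round 3: pos3(id96) recv 93: drop; pos6(id88) recv 96: fwd
Round 4: pos0(id93) recv 96: fwd
Round 5: pos1(id32) recv 96: fwd
Round 6: pos2(id53) recv 96: fwd
Round 7: pos3(id96) recv 96: ELECTED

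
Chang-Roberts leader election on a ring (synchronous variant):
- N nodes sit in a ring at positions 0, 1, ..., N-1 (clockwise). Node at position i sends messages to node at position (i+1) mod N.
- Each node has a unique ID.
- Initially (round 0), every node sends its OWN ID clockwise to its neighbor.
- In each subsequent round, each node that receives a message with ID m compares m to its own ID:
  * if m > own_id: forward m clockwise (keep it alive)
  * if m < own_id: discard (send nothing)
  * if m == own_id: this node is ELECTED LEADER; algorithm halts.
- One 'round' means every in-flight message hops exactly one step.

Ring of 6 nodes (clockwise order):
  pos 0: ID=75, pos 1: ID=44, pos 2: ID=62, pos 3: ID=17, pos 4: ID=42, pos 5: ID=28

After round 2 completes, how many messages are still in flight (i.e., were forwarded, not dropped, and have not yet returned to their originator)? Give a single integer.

Round 1: pos1(id44) recv 75: fwd; pos2(id62) recv 44: drop; pos3(id17) recv 62: fwd; pos4(id42) recv 17: drop; pos5(id28) recv 42: fwd; pos0(id75) recv 28: drop
Round 2: pos2(id62) recv 75: fwd; pos4(id42) recv 62: fwd; pos0(id75) recv 42: drop
After round 2: 2 messages still in flight

Answer: 2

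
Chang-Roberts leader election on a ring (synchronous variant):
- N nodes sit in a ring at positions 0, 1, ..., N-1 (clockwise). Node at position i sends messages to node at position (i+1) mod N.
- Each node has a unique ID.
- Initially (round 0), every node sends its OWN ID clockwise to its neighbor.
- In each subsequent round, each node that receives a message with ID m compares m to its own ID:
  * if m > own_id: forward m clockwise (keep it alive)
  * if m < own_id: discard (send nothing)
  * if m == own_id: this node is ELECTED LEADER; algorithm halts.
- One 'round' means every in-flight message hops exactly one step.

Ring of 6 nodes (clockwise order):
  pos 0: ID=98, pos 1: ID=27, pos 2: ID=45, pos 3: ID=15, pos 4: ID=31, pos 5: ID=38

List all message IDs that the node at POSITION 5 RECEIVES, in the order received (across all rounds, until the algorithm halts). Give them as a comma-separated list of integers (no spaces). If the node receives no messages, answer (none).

Round 1: pos1(id27) recv 98: fwd; pos2(id45) recv 27: drop; pos3(id15) recv 45: fwd; pos4(id31) recv 15: drop; pos5(id38) recv 31: drop; pos0(id98) recv 38: drop
Round 2: pos2(id45) recv 98: fwd; pos4(id31) recv 45: fwd
Round 3: pos3(id15) recv 98: fwd; pos5(id38) recv 45: fwd
Round 4: pos4(id31) recv 98: fwd; pos0(id98) recv 45: drop
Round 5: pos5(id38) recv 98: fwd
Round 6: pos0(id98) recv 98: ELECTED

Answer: 31,45,98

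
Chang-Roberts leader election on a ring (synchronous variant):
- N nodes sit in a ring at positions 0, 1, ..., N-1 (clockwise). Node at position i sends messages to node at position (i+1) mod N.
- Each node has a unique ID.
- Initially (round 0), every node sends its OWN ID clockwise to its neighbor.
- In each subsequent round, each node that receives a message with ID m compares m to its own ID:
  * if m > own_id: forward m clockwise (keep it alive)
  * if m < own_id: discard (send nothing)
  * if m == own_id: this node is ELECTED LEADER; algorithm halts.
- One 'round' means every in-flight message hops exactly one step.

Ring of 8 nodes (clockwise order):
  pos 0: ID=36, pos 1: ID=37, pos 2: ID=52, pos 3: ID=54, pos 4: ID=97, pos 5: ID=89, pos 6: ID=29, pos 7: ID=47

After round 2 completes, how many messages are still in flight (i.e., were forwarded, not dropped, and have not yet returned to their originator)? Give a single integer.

Round 1: pos1(id37) recv 36: drop; pos2(id52) recv 37: drop; pos3(id54) recv 52: drop; pos4(id97) recv 54: drop; pos5(id89) recv 97: fwd; pos6(id29) recv 89: fwd; pos7(id47) recv 29: drop; pos0(id36) recv 47: fwd
Round 2: pos6(id29) recv 97: fwd; pos7(id47) recv 89: fwd; pos1(id37) recv 47: fwd
After round 2: 3 messages still in flight

Answer: 3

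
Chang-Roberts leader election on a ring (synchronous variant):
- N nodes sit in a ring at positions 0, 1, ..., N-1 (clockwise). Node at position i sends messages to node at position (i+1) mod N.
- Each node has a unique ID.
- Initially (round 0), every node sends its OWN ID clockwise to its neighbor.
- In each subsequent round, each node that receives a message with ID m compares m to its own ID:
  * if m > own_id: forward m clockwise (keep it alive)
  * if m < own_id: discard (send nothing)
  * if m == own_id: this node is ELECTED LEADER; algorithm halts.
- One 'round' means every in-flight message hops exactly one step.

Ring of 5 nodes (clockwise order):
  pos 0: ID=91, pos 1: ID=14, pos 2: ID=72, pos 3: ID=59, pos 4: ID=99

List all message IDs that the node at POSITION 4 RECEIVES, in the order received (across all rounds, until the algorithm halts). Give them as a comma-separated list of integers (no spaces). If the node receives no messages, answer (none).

Round 1: pos1(id14) recv 91: fwd; pos2(id72) recv 14: drop; pos3(id59) recv 72: fwd; pos4(id99) recv 59: drop; pos0(id91) recv 99: fwd
Round 2: pos2(id72) recv 91: fwd; pos4(id99) recv 72: drop; pos1(id14) recv 99: fwd
Round 3: pos3(id59) recv 91: fwd; pos2(id72) recv 99: fwd
Round 4: pos4(id99) recv 91: drop; pos3(id59) recv 99: fwd
Round 5: pos4(id99) recv 99: ELECTED

Answer: 59,72,91,99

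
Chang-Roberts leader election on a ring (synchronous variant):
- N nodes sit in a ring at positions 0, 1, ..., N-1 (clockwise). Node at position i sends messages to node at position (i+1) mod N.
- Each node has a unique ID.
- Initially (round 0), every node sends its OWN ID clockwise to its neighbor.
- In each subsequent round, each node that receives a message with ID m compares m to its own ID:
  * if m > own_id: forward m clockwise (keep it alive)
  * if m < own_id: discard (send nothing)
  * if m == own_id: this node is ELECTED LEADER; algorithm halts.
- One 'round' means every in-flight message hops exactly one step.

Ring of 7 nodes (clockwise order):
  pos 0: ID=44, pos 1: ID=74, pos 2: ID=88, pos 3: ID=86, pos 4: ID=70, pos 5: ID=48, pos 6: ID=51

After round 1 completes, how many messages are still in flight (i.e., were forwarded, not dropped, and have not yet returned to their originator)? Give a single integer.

Answer: 4

Derivation:
Round 1: pos1(id74) recv 44: drop; pos2(id88) recv 74: drop; pos3(id86) recv 88: fwd; pos4(id70) recv 86: fwd; pos5(id48) recv 70: fwd; pos6(id51) recv 48: drop; pos0(id44) recv 51: fwd
After round 1: 4 messages still in flight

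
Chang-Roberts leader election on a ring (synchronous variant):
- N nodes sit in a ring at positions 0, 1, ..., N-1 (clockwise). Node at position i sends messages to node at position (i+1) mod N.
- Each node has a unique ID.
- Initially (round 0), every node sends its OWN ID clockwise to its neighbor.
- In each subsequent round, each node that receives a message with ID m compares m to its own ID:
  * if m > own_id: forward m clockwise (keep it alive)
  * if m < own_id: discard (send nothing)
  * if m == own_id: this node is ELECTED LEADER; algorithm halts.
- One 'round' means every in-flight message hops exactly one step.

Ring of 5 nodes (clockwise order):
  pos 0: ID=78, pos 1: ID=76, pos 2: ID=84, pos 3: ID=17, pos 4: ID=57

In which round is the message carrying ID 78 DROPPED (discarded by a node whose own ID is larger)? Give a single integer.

Answer: 2

Derivation:
Round 1: pos1(id76) recv 78: fwd; pos2(id84) recv 76: drop; pos3(id17) recv 84: fwd; pos4(id57) recv 17: drop; pos0(id78) recv 57: drop
Round 2: pos2(id84) recv 78: drop; pos4(id57) recv 84: fwd
Round 3: pos0(id78) recv 84: fwd
Round 4: pos1(id76) recv 84: fwd
Round 5: pos2(id84) recv 84: ELECTED
Message ID 78 originates at pos 0; dropped at pos 2 in round 2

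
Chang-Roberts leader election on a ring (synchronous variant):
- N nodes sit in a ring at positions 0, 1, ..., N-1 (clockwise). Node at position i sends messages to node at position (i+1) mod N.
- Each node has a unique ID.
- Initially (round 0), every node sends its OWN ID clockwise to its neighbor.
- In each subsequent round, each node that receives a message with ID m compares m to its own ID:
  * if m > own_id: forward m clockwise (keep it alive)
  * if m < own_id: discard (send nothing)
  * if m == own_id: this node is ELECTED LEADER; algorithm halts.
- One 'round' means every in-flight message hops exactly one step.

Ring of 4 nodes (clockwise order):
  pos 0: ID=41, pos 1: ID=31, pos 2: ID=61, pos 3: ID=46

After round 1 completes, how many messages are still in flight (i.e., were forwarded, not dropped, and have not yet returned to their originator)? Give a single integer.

Answer: 3

Derivation:
Round 1: pos1(id31) recv 41: fwd; pos2(id61) recv 31: drop; pos3(id46) recv 61: fwd; pos0(id41) recv 46: fwd
After round 1: 3 messages still in flight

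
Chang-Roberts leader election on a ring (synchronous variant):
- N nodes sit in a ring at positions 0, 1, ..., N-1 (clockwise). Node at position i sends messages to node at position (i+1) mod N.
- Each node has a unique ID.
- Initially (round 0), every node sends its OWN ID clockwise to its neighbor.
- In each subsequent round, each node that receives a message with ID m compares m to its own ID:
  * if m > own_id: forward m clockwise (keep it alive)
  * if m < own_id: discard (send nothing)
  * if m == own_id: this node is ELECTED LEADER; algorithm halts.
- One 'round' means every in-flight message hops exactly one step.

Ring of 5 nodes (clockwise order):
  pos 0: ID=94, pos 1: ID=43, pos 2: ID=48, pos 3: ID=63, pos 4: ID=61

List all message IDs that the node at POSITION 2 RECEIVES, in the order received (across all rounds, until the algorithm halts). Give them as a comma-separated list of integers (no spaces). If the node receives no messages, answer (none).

Round 1: pos1(id43) recv 94: fwd; pos2(id48) recv 43: drop; pos3(id63) recv 48: drop; pos4(id61) recv 63: fwd; pos0(id94) recv 61: drop
Round 2: pos2(id48) recv 94: fwd; pos0(id94) recv 63: drop
Round 3: pos3(id63) recv 94: fwd
Round 4: pos4(id61) recv 94: fwd
Round 5: pos0(id94) recv 94: ELECTED

Answer: 43,94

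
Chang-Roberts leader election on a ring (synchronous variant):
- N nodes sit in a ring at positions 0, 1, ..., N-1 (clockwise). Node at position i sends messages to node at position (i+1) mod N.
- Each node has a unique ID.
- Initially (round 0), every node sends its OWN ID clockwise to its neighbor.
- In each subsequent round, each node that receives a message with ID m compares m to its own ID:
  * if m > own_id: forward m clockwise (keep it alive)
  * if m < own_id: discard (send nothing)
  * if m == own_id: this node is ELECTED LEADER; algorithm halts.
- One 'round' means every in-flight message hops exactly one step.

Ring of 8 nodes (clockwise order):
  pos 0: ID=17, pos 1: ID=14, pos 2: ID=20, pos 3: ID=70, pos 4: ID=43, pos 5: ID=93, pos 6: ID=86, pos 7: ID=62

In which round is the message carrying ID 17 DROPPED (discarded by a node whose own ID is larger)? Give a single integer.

Round 1: pos1(id14) recv 17: fwd; pos2(id20) recv 14: drop; pos3(id70) recv 20: drop; pos4(id43) recv 70: fwd; pos5(id93) recv 43: drop; pos6(id86) recv 93: fwd; pos7(id62) recv 86: fwd; pos0(id17) recv 62: fwd
Round 2: pos2(id20) recv 17: drop; pos5(id93) recv 70: drop; pos7(id62) recv 93: fwd; pos0(id17) recv 86: fwd; pos1(id14) recv 62: fwd
Round 3: pos0(id17) recv 93: fwd; pos1(id14) recv 86: fwd; pos2(id20) recv 62: fwd
Round 4: pos1(id14) recv 93: fwd; pos2(id20) recv 86: fwd; pos3(id70) recv 62: drop
Round 5: pos2(id20) recv 93: fwd; pos3(id70) recv 86: fwd
Round 6: pos3(id70) recv 93: fwd; pos4(id43) recv 86: fwd
Round 7: pos4(id43) recv 93: fwd; pos5(id93) recv 86: drop
Round 8: pos5(id93) recv 93: ELECTED
Message ID 17 originates at pos 0; dropped at pos 2 in round 2

Answer: 2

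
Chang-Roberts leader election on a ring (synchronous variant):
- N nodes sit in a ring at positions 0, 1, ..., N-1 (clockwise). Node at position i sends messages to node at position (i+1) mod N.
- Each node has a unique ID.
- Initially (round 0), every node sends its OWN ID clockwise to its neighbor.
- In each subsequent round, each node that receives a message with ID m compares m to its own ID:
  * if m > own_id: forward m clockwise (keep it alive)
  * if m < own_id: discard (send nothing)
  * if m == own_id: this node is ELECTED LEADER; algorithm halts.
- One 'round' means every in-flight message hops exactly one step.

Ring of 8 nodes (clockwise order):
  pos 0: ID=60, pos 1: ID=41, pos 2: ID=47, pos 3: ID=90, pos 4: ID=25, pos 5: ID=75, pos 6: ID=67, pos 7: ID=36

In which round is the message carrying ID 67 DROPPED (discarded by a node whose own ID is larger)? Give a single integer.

Answer: 5

Derivation:
Round 1: pos1(id41) recv 60: fwd; pos2(id47) recv 41: drop; pos3(id90) recv 47: drop; pos4(id25) recv 90: fwd; pos5(id75) recv 25: drop; pos6(id67) recv 75: fwd; pos7(id36) recv 67: fwd; pos0(id60) recv 36: drop
Round 2: pos2(id47) recv 60: fwd; pos5(id75) recv 90: fwd; pos7(id36) recv 75: fwd; pos0(id60) recv 67: fwd
Round 3: pos3(id90) recv 60: drop; pos6(id67) recv 90: fwd; pos0(id60) recv 75: fwd; pos1(id41) recv 67: fwd
Round 4: pos7(id36) recv 90: fwd; pos1(id41) recv 75: fwd; pos2(id47) recv 67: fwd
Round 5: pos0(id60) recv 90: fwd; pos2(id47) recv 75: fwd; pos3(id90) recv 67: drop
Round 6: pos1(id41) recv 90: fwd; pos3(id90) recv 75: drop
Round 7: pos2(id47) recv 90: fwd
Round 8: pos3(id90) recv 90: ELECTED
Message ID 67 originates at pos 6; dropped at pos 3 in round 5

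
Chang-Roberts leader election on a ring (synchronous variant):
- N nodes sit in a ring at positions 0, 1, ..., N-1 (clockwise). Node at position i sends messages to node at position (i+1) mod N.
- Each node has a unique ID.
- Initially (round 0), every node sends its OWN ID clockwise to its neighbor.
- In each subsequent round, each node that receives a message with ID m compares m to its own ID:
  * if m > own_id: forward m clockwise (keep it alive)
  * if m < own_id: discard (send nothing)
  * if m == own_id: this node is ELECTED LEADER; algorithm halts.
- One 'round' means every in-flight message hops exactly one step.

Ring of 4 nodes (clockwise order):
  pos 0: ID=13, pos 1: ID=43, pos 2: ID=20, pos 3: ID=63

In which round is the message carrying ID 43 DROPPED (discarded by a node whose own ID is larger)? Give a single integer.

Answer: 2

Derivation:
Round 1: pos1(id43) recv 13: drop; pos2(id20) recv 43: fwd; pos3(id63) recv 20: drop; pos0(id13) recv 63: fwd
Round 2: pos3(id63) recv 43: drop; pos1(id43) recv 63: fwd
Round 3: pos2(id20) recv 63: fwd
Round 4: pos3(id63) recv 63: ELECTED
Message ID 43 originates at pos 1; dropped at pos 3 in round 2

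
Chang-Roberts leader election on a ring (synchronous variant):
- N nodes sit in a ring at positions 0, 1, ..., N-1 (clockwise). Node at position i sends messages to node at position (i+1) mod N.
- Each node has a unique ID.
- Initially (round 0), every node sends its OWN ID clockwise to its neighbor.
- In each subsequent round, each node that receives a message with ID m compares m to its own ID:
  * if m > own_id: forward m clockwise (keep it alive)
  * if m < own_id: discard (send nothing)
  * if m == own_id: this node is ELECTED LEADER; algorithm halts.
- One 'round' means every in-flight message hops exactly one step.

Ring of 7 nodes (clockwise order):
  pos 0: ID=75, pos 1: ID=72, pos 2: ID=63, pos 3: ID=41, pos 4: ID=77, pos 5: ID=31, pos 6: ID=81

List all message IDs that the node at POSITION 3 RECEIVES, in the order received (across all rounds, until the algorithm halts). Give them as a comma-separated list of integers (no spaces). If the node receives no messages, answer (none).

Round 1: pos1(id72) recv 75: fwd; pos2(id63) recv 72: fwd; pos3(id41) recv 63: fwd; pos4(id77) recv 41: drop; pos5(id31) recv 77: fwd; pos6(id81) recv 31: drop; pos0(id75) recv 81: fwd
Round 2: pos2(id63) recv 75: fwd; pos3(id41) recv 72: fwd; pos4(id77) recv 63: drop; pos6(id81) recv 77: drop; pos1(id72) recv 81: fwd
Round 3: pos3(id41) recv 75: fwd; pos4(id77) recv 72: drop; pos2(id63) recv 81: fwd
Round 4: pos4(id77) recv 75: drop; pos3(id41) recv 81: fwd
Round 5: pos4(id77) recv 81: fwd
Round 6: pos5(id31) recv 81: fwd
Round 7: pos6(id81) recv 81: ELECTED

Answer: 63,72,75,81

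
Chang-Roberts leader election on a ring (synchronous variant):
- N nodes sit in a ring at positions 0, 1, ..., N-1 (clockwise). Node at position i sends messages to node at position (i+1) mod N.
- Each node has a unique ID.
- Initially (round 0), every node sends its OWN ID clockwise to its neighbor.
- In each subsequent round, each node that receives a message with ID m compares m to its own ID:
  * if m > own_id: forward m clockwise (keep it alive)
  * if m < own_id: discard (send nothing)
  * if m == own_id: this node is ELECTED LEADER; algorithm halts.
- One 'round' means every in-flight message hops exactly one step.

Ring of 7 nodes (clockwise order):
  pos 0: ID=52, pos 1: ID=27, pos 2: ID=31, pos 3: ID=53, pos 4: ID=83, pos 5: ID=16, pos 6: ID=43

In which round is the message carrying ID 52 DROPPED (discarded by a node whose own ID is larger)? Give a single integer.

Round 1: pos1(id27) recv 52: fwd; pos2(id31) recv 27: drop; pos3(id53) recv 31: drop; pos4(id83) recv 53: drop; pos5(id16) recv 83: fwd; pos6(id43) recv 16: drop; pos0(id52) recv 43: drop
Round 2: pos2(id31) recv 52: fwd; pos6(id43) recv 83: fwd
Round 3: pos3(id53) recv 52: drop; pos0(id52) recv 83: fwd
Round 4: pos1(id27) recv 83: fwd
Round 5: pos2(id31) recv 83: fwd
Round 6: pos3(id53) recv 83: fwd
Round 7: pos4(id83) recv 83: ELECTED
Message ID 52 originates at pos 0; dropped at pos 3 in round 3

Answer: 3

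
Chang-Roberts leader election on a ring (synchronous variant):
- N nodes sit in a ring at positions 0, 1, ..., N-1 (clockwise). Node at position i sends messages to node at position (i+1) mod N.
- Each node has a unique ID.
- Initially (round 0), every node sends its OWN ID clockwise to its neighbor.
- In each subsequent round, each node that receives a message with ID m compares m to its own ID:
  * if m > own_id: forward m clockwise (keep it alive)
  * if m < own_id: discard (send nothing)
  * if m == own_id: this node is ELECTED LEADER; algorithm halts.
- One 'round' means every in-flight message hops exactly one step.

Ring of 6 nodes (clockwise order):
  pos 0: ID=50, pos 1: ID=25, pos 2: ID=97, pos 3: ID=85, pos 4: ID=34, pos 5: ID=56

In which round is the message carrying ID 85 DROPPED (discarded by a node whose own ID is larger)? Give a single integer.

Round 1: pos1(id25) recv 50: fwd; pos2(id97) recv 25: drop; pos3(id85) recv 97: fwd; pos4(id34) recv 85: fwd; pos5(id56) recv 34: drop; pos0(id50) recv 56: fwd
Round 2: pos2(id97) recv 50: drop; pos4(id34) recv 97: fwd; pos5(id56) recv 85: fwd; pos1(id25) recv 56: fwd
Round 3: pos5(id56) recv 97: fwd; pos0(id50) recv 85: fwd; pos2(id97) recv 56: drop
Round 4: pos0(id50) recv 97: fwd; pos1(id25) recv 85: fwd
Round 5: pos1(id25) recv 97: fwd; pos2(id97) recv 85: drop
Round 6: pos2(id97) recv 97: ELECTED
Message ID 85 originates at pos 3; dropped at pos 2 in round 5

Answer: 5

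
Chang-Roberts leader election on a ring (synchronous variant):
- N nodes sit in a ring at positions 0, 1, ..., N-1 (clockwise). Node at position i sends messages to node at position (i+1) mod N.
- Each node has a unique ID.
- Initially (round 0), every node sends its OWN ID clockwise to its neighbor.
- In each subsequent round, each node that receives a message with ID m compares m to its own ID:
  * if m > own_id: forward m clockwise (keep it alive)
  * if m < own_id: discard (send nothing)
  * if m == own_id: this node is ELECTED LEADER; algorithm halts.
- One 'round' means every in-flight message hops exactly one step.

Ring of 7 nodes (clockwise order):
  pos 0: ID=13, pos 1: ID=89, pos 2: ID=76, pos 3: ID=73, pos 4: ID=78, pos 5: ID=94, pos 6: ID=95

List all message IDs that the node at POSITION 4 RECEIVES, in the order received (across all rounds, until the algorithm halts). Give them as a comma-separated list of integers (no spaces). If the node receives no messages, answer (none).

Answer: 73,76,89,95

Derivation:
Round 1: pos1(id89) recv 13: drop; pos2(id76) recv 89: fwd; pos3(id73) recv 76: fwd; pos4(id78) recv 73: drop; pos5(id94) recv 78: drop; pos6(id95) recv 94: drop; pos0(id13) recv 95: fwd
Round 2: pos3(id73) recv 89: fwd; pos4(id78) recv 76: drop; pos1(id89) recv 95: fwd
Round 3: pos4(id78) recv 89: fwd; pos2(id76) recv 95: fwd
Round 4: pos5(id94) recv 89: drop; pos3(id73) recv 95: fwd
Round 5: pos4(id78) recv 95: fwd
Round 6: pos5(id94) recv 95: fwd
Round 7: pos6(id95) recv 95: ELECTED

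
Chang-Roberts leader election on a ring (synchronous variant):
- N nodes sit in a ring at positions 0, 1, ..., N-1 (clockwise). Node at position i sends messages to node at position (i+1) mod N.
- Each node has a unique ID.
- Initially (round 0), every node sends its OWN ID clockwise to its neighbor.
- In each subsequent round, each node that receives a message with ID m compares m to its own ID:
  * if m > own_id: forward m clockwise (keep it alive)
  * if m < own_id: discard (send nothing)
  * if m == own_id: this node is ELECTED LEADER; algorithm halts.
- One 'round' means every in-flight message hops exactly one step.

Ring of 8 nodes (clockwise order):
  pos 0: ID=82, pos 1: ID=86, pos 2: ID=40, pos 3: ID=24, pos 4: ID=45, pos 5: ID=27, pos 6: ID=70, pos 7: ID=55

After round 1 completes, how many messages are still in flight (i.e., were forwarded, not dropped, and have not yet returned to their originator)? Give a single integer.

Round 1: pos1(id86) recv 82: drop; pos2(id40) recv 86: fwd; pos3(id24) recv 40: fwd; pos4(id45) recv 24: drop; pos5(id27) recv 45: fwd; pos6(id70) recv 27: drop; pos7(id55) recv 70: fwd; pos0(id82) recv 55: drop
After round 1: 4 messages still in flight

Answer: 4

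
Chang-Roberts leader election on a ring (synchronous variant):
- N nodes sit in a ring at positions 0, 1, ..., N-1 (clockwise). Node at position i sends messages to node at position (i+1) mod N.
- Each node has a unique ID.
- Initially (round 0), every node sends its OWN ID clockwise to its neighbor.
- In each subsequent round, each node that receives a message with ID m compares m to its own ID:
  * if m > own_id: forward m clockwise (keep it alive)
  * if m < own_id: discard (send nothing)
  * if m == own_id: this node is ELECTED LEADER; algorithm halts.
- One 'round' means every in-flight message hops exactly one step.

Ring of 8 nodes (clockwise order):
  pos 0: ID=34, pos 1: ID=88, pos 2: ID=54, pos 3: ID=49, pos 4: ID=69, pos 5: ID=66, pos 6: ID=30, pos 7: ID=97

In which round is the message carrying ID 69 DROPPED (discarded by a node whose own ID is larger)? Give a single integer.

Answer: 3

Derivation:
Round 1: pos1(id88) recv 34: drop; pos2(id54) recv 88: fwd; pos3(id49) recv 54: fwd; pos4(id69) recv 49: drop; pos5(id66) recv 69: fwd; pos6(id30) recv 66: fwd; pos7(id97) recv 30: drop; pos0(id34) recv 97: fwd
Round 2: pos3(id49) recv 88: fwd; pos4(id69) recv 54: drop; pos6(id30) recv 69: fwd; pos7(id97) recv 66: drop; pos1(id88) recv 97: fwd
Round 3: pos4(id69) recv 88: fwd; pos7(id97) recv 69: drop; pos2(id54) recv 97: fwd
Round 4: pos5(id66) recv 88: fwd; pos3(id49) recv 97: fwd
Round 5: pos6(id30) recv 88: fwd; pos4(id69) recv 97: fwd
Round 6: pos7(id97) recv 88: drop; pos5(id66) recv 97: fwd
Round 7: pos6(id30) recv 97: fwd
Round 8: pos7(id97) recv 97: ELECTED
Message ID 69 originates at pos 4; dropped at pos 7 in round 3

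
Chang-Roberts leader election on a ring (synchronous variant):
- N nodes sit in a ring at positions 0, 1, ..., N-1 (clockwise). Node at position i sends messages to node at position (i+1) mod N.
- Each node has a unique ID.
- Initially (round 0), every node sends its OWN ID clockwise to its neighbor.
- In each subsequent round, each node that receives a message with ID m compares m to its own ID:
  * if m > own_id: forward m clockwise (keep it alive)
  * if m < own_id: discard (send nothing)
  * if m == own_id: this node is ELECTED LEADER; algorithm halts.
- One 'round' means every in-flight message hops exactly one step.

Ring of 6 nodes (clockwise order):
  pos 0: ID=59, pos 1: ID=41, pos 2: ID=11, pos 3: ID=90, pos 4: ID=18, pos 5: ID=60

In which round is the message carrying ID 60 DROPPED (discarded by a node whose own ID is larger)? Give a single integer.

Round 1: pos1(id41) recv 59: fwd; pos2(id11) recv 41: fwd; pos3(id90) recv 11: drop; pos4(id18) recv 90: fwd; pos5(id60) recv 18: drop; pos0(id59) recv 60: fwd
Round 2: pos2(id11) recv 59: fwd; pos3(id90) recv 41: drop; pos5(id60) recv 90: fwd; pos1(id41) recv 60: fwd
Round 3: pos3(id90) recv 59: drop; pos0(id59) recv 90: fwd; pos2(id11) recv 60: fwd
Round 4: pos1(id41) recv 90: fwd; pos3(id90) recv 60: drop
Round 5: pos2(id11) recv 90: fwd
Round 6: pos3(id90) recv 90: ELECTED
Message ID 60 originates at pos 5; dropped at pos 3 in round 4

Answer: 4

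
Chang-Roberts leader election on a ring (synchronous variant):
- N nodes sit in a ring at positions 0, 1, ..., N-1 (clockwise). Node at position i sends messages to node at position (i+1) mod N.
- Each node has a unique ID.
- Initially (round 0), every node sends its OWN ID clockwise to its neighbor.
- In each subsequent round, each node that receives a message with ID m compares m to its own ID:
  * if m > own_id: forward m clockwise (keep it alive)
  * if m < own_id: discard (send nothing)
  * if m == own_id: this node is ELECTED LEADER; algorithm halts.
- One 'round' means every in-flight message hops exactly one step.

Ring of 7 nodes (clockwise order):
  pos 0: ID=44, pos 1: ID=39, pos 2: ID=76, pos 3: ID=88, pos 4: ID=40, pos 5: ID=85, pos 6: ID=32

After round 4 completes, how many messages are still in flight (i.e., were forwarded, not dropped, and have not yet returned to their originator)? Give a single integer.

Answer: 2

Derivation:
Round 1: pos1(id39) recv 44: fwd; pos2(id76) recv 39: drop; pos3(id88) recv 76: drop; pos4(id40) recv 88: fwd; pos5(id85) recv 40: drop; pos6(id32) recv 85: fwd; pos0(id44) recv 32: drop
Round 2: pos2(id76) recv 44: drop; pos5(id85) recv 88: fwd; pos0(id44) recv 85: fwd
Round 3: pos6(id32) recv 88: fwd; pos1(id39) recv 85: fwd
Round 4: pos0(id44) recv 88: fwd; pos2(id76) recv 85: fwd
After round 4: 2 messages still in flight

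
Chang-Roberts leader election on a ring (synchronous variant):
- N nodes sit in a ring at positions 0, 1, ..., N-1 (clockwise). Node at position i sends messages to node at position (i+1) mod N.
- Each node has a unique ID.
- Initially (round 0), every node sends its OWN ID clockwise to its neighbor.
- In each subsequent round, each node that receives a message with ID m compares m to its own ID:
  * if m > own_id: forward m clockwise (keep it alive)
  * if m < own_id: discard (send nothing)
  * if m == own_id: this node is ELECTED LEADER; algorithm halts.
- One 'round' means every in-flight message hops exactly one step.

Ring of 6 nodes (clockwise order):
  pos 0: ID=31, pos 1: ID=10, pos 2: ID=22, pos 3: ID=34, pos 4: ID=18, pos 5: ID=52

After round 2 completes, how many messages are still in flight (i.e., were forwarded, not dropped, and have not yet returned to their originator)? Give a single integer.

Answer: 2

Derivation:
Round 1: pos1(id10) recv 31: fwd; pos2(id22) recv 10: drop; pos3(id34) recv 22: drop; pos4(id18) recv 34: fwd; pos5(id52) recv 18: drop; pos0(id31) recv 52: fwd
Round 2: pos2(id22) recv 31: fwd; pos5(id52) recv 34: drop; pos1(id10) recv 52: fwd
After round 2: 2 messages still in flight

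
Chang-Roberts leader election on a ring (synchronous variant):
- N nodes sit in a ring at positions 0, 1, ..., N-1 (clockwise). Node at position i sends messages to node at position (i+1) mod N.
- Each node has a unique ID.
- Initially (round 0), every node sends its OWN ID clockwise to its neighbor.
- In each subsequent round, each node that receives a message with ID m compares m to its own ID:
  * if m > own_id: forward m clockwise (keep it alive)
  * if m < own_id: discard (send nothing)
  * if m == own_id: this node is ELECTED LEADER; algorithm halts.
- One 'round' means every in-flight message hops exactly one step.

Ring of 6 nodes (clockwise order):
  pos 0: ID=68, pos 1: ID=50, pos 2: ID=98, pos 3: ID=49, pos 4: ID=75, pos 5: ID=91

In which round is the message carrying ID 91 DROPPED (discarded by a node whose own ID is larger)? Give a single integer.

Round 1: pos1(id50) recv 68: fwd; pos2(id98) recv 50: drop; pos3(id49) recv 98: fwd; pos4(id75) recv 49: drop; pos5(id91) recv 75: drop; pos0(id68) recv 91: fwd
Round 2: pos2(id98) recv 68: drop; pos4(id75) recv 98: fwd; pos1(id50) recv 91: fwd
Round 3: pos5(id91) recv 98: fwd; pos2(id98) recv 91: drop
Round 4: pos0(id68) recv 98: fwd
Round 5: pos1(id50) recv 98: fwd
Round 6: pos2(id98) recv 98: ELECTED
Message ID 91 originates at pos 5; dropped at pos 2 in round 3

Answer: 3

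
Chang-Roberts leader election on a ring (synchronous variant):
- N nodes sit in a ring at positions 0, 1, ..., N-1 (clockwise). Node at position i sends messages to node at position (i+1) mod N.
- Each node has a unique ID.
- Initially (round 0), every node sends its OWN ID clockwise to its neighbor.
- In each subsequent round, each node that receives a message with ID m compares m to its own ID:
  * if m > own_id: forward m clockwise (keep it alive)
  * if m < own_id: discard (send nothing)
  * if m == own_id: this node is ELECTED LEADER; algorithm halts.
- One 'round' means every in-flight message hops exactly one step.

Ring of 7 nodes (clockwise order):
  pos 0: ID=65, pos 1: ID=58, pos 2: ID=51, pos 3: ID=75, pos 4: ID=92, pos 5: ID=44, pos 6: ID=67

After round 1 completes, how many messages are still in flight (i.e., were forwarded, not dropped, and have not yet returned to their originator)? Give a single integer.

Round 1: pos1(id58) recv 65: fwd; pos2(id51) recv 58: fwd; pos3(id75) recv 51: drop; pos4(id92) recv 75: drop; pos5(id44) recv 92: fwd; pos6(id67) recv 44: drop; pos0(id65) recv 67: fwd
After round 1: 4 messages still in flight

Answer: 4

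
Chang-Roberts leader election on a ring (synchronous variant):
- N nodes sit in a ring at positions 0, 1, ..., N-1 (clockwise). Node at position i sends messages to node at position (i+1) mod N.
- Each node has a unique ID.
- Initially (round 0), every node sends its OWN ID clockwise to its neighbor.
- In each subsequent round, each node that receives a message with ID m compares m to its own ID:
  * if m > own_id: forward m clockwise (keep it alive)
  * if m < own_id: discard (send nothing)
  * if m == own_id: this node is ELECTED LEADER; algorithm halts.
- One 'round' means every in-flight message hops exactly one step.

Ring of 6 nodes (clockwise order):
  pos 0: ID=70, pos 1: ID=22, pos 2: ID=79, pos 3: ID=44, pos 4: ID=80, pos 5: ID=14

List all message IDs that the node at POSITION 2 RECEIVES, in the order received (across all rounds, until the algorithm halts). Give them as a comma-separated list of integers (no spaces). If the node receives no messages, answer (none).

Answer: 22,70,80

Derivation:
Round 1: pos1(id22) recv 70: fwd; pos2(id79) recv 22: drop; pos3(id44) recv 79: fwd; pos4(id80) recv 44: drop; pos5(id14) recv 80: fwd; pos0(id70) recv 14: drop
Round 2: pos2(id79) recv 70: drop; pos4(id80) recv 79: drop; pos0(id70) recv 80: fwd
Round 3: pos1(id22) recv 80: fwd
Round 4: pos2(id79) recv 80: fwd
Round 5: pos3(id44) recv 80: fwd
Round 6: pos4(id80) recv 80: ELECTED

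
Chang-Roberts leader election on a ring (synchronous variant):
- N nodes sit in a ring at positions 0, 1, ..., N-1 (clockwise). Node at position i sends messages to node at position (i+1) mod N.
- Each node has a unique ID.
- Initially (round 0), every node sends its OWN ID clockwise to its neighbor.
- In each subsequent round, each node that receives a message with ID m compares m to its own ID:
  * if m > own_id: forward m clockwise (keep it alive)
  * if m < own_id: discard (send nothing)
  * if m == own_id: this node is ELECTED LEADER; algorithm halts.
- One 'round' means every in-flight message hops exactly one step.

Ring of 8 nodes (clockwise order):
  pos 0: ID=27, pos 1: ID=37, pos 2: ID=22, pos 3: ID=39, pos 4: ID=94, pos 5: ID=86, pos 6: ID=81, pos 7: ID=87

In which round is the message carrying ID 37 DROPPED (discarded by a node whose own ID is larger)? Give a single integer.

Round 1: pos1(id37) recv 27: drop; pos2(id22) recv 37: fwd; pos3(id39) recv 22: drop; pos4(id94) recv 39: drop; pos5(id86) recv 94: fwd; pos6(id81) recv 86: fwd; pos7(id87) recv 81: drop; pos0(id27) recv 87: fwd
Round 2: pos3(id39) recv 37: drop; pos6(id81) recv 94: fwd; pos7(id87) recv 86: drop; pos1(id37) recv 87: fwd
Round 3: pos7(id87) recv 94: fwd; pos2(id22) recv 87: fwd
Round 4: pos0(id27) recv 94: fwd; pos3(id39) recv 87: fwd
Round 5: pos1(id37) recv 94: fwd; pos4(id94) recv 87: drop
Round 6: pos2(id22) recv 94: fwd
Round 7: pos3(id39) recv 94: fwd
Round 8: pos4(id94) recv 94: ELECTED
Message ID 37 originates at pos 1; dropped at pos 3 in round 2

Answer: 2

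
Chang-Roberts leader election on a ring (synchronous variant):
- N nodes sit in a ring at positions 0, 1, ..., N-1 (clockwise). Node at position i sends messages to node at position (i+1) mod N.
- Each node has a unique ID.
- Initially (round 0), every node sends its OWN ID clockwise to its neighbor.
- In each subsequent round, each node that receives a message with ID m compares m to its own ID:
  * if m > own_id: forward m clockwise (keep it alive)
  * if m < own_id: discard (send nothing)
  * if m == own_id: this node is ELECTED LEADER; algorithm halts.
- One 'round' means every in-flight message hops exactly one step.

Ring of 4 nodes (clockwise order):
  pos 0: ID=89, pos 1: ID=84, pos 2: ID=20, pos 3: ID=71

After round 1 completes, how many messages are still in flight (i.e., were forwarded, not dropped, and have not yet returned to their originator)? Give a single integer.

Answer: 2

Derivation:
Round 1: pos1(id84) recv 89: fwd; pos2(id20) recv 84: fwd; pos3(id71) recv 20: drop; pos0(id89) recv 71: drop
After round 1: 2 messages still in flight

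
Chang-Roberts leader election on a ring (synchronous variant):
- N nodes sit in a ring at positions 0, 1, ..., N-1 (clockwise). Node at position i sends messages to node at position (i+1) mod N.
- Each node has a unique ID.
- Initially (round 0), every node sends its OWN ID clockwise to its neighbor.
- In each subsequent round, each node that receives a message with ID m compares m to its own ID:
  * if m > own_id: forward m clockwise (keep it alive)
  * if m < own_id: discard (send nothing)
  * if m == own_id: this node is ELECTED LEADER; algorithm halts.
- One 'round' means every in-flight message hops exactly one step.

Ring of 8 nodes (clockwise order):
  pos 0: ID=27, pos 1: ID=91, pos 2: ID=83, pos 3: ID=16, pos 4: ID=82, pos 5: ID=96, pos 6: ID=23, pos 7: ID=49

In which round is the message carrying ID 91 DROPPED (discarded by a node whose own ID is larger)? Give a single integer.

Answer: 4

Derivation:
Round 1: pos1(id91) recv 27: drop; pos2(id83) recv 91: fwd; pos3(id16) recv 83: fwd; pos4(id82) recv 16: drop; pos5(id96) recv 82: drop; pos6(id23) recv 96: fwd; pos7(id49) recv 23: drop; pos0(id27) recv 49: fwd
Round 2: pos3(id16) recv 91: fwd; pos4(id82) recv 83: fwd; pos7(id49) recv 96: fwd; pos1(id91) recv 49: drop
Round 3: pos4(id82) recv 91: fwd; pos5(id96) recv 83: drop; pos0(id27) recv 96: fwd
Round 4: pos5(id96) recv 91: drop; pos1(id91) recv 96: fwd
Round 5: pos2(id83) recv 96: fwd
Round 6: pos3(id16) recv 96: fwd
Round 7: pos4(id82) recv 96: fwd
Round 8: pos5(id96) recv 96: ELECTED
Message ID 91 originates at pos 1; dropped at pos 5 in round 4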